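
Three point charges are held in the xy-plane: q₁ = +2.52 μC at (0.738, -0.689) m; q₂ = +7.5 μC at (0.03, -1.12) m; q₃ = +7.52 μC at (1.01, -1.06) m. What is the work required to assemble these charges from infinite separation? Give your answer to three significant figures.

The work to assemble the configuration equals its total potential energy, U = Σ kqᵢqⱼ/rᵢⱼ over all pairs.
Pair separations: r₁₂ = 0.829 m, r₁₃ = 0.460 m, r₂₃ = 0.982 m.
U = (0.205) + (0.370) + (0.516) = 1.09 J.

1.09 J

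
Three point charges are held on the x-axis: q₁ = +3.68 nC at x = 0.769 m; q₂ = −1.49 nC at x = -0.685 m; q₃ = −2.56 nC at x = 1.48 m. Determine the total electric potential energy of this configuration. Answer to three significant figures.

The work to assemble the configuration equals its total potential energy, U = Σ kqᵢqⱼ/rᵢⱼ over all pairs.
Pair separations: r₁₂ = 1.45 m, r₁₃ = 0.711 m, r₂₃ = 2.17 m.
U = (-3.39×10⁻⁸) + (-1.19×10⁻⁷) + (1.58×10⁻⁸) = -1.37×10⁻⁷ J.

-1.37×10⁻⁷ J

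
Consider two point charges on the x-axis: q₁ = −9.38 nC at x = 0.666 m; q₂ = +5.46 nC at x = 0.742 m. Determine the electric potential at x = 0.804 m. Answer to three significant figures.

181 V

The total potential is the scalar sum of each charge's contribution, V = Σ kqᵢ/rᵢ.
Distances from the field point to each charge: r₁ = 0.138 m, r₂ = 0.0620 m.
V = k[(-9.38×10⁻⁹)/(0.138) + (5.46×10⁻⁹)/(0.0620)] = 181 V.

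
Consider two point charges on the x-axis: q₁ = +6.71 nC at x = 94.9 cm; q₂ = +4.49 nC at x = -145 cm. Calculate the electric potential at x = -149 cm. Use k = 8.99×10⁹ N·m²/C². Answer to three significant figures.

The total potential is the scalar sum of each charge's contribution, V = Σ kqᵢ/rᵢ.
Distances from the field point to each charge: r₁ = 2.44 m, r₂ = 0.0400 m.
V = k[(6.71×10⁻⁹)/(2.44) + (4.49×10⁻⁹)/(0.0400)] = 1030 V.

1030 V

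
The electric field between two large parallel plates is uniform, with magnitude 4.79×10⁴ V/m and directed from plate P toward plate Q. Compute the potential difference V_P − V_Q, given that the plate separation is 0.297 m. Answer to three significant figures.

In a uniform field, potential decreases in the direction of E: ΔV = −E·d for a displacement d parallel to E.
Going from Q to P is a displacement of 0.297 m opposite to the field, so V_P − V_Q = +Ed = 1.42×10⁴ V.

1.42×10⁴ V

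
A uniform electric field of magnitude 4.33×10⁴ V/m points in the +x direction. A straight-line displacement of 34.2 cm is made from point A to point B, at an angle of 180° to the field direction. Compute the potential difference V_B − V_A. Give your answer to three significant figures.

1.48×10⁴ V

Only the component of displacement along E changes the potential: ΔV = −E·d·cosθ.
ΔV = −(4.33×10⁴ V/m)(0.342 m)cos180° = 1.48×10⁴ V.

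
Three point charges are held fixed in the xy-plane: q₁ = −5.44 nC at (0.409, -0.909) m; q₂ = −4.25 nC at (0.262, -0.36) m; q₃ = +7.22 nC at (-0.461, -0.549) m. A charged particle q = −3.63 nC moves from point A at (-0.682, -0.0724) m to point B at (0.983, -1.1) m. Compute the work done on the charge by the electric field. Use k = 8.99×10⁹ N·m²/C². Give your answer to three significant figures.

-4.54×10⁻⁷ J

The work done by the electric force is W_field = −ΔU = −q(V_B − V_A) = q(V_A − V_B).
At A: distances to the source charges are 1.37 m, 0.987 m, 0.525 m; V_A = Σ kqᵢ/rᵢ = 49.3 V.
At B: distances to the source charges are 0.605 m, 1.03 m, 1.55 m; V_B = Σ kqᵢ/rᵢ = -75.8 V.
ΔV = V_B − V_A = -125 V.
W_field = −qΔV = −(-3.63×10⁻⁹ C)(-125 V) = -4.54×10⁻⁷ J.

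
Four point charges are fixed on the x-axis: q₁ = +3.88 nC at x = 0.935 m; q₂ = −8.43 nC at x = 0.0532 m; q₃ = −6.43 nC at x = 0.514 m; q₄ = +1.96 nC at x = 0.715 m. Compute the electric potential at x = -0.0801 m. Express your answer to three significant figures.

The total potential is the scalar sum of each charge's contribution, V = Σ kqᵢ/rᵢ.
Distances from the field point to each charge: r₁ = 1.02 m, r₂ = 0.133 m, r₃ = 0.594 m, r₄ = 0.795 m.
V = k[(3.88×10⁻⁹)/(1.02) + (-8.43×10⁻⁹)/(0.133) + (-6.43×10⁻⁹)/(0.594) + (1.96×10⁻⁹)/(0.795)] = -609 V.

-609 V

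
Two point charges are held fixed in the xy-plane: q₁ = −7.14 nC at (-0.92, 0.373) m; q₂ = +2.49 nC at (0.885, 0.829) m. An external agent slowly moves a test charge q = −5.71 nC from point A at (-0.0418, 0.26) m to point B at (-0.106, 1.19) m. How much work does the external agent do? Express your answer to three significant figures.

For quasistatic motion the external work equals the change in potential energy: W_ext = qΔV = q(V_B − V_A).
At A: distances to the source charges are 0.885 m, 1.09 m; V_A = Σ kqᵢ/rᵢ = -51.9 V.
At B: distances to the source charges are 1.15 m, 1.05 m; V_B = Σ kqᵢ/rᵢ = -34.4 V.
ΔV = V_B − V_A = 17.5 V.
W_ext = qΔV = (-5.71×10⁻⁹ C)(17.5 V) = -9.98×10⁻⁸ J.

-9.98×10⁻⁸ J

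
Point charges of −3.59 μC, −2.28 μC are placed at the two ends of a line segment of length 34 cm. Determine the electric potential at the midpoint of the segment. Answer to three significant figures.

Electric potential is a scalar, so the contributions from each charge add algebraically: V = Σ kqᵢ/rᵢ.
Each charge is 0.170 m from the midpoint.
V = k[(-3.59×10⁻⁶)/(0.170) + (-2.28×10⁻⁶)/(0.170)] = -3.10×10⁵ V.

-3.10×10⁵ V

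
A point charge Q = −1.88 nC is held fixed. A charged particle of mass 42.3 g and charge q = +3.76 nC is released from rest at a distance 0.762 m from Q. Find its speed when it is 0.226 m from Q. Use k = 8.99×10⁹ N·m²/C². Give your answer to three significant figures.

Only the electrostatic force acts, so mechanical energy is conserved: ½mv² = U₁ − U₂ = kQq(1/r₁ − 1/r₂).
U₁ − U₂ = (8.99×10⁹ N·m²/C²)(-1.88×10⁻⁹ C)(3.76×10⁻⁹ C)(1/0.762 − 1/0.226) = 1.98×10⁻⁷ J.
v = √(2·1.98×10⁻⁷/0.0423) = 3.06×10⁻³ m/s.

3.06×10⁻³ m/s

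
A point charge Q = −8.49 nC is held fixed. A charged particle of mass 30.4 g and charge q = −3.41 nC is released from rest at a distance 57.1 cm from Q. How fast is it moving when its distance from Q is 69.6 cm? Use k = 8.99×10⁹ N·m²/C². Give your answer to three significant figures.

2.32×10⁻³ m/s

Only the electrostatic force acts, so mechanical energy is conserved: ½mv² = U₁ − U₂ = kQq(1/r₁ − 1/r₂).
U₁ − U₂ = (8.99×10⁹ N·m²/C²)(-8.49×10⁻⁹ C)(-3.41×10⁻⁹ C)(1/0.571 − 1/0.696) = 8.19×10⁻⁸ J.
v = √(2·8.19×10⁻⁸/0.0304) = 2.32×10⁻³ m/s.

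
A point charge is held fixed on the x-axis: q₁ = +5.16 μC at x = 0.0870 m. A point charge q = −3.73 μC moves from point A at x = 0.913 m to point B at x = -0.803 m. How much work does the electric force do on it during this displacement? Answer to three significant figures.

The work done by the electric force is W_field = −ΔU = −q(V_B − V_A) = q(V_A − V_B).
At A: distance to the source charge is 0.826 m; V_A = kq₁/r = 5.62×10⁴ V.
At B: distance to the source charge is 0.890 m; V_B = kq₁/r = 5.21×10⁴ V.
ΔV = V_B − V_A = -4040 V.
W_field = −qΔV = −(-3.73×10⁻⁶ C)(-4040 V) = -0.0151 J.

-0.0151 J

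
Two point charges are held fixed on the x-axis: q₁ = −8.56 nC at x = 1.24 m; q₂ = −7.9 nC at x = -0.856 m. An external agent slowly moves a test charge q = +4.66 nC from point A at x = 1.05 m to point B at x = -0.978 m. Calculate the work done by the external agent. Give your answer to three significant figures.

-8.13×10⁻⁷ J

For quasistatic motion the external work equals the change in potential energy: W_ext = qΔV = q(V_B − V_A).
At A: distances to the source charges are 0.190 m, 1.91 m; V_A = Σ kqᵢ/rᵢ = -442 V.
At B: distances to the source charges are 2.22 m, 0.122 m; V_B = Σ kqᵢ/rᵢ = -617 V.
ΔV = V_B − V_A = -175 V.
W_ext = qΔV = (4.66×10⁻⁹ C)(-175 V) = -8.13×10⁻⁷ J.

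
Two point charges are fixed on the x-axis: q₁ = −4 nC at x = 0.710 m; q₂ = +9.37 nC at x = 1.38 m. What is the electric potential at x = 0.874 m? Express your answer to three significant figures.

-52.8 V

The total potential is the scalar sum of each charge's contribution, V = Σ kqᵢ/rᵢ.
Distances from the field point to each charge: r₁ = 0.164 m, r₂ = 0.506 m.
V = k[(-4.00×10⁻⁹)/(0.164) + (9.37×10⁻⁹)/(0.506)] = -52.8 V.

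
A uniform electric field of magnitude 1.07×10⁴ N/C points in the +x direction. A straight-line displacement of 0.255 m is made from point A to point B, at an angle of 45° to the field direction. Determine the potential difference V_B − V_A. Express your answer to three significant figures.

Only the component of displacement along E changes the potential: ΔV = −E·d·cosθ.
ΔV = −(1.07×10⁴ V/m)(0.255 m)cos45° = -1930 V.

-1930 V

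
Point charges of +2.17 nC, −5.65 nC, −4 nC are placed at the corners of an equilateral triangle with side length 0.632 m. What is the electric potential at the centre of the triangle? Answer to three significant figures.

-184 V

Electric potential is a scalar, so the contributions from each charge add algebraically: V = Σ kqᵢ/rᵢ.
The distance from each vertex to the centroid is a/√3 = 0.365 m.
V = k[(2.17×10⁻⁹)/(0.365) + (-5.65×10⁻⁹)/(0.365) + (-4.00×10⁻⁹)/(0.365)] = -184 V.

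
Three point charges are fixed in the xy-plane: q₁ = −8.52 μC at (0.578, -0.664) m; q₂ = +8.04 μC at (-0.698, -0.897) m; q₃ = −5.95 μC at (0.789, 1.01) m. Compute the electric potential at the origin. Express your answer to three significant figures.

Electric potential is a scalar, so the contributions from each charge add algebraically: V = Σ kqᵢ/rᵢ.
Distances from the field point to each charge: r₁ = 0.880 m, r₂ = 1.14 m, r₃ = 1.28 m.
V = k[(-8.52×10⁻⁶)/(0.880) + (8.04×10⁻⁶)/(1.14) + (-5.95×10⁻⁶)/(1.28)] = -6.51×10⁴ V.

-6.51×10⁴ V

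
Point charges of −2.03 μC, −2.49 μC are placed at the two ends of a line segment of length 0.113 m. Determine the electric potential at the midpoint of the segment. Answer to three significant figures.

-7.19×10⁵ V

The total potential is the scalar sum of each charge's contribution, V = Σ kqᵢ/rᵢ.
Each charge is 0.0565 m from the midpoint.
V = k[(-2.03×10⁻⁶)/(0.0565) + (-2.49×10⁻⁶)/(0.0565)] = -7.19×10⁵ V.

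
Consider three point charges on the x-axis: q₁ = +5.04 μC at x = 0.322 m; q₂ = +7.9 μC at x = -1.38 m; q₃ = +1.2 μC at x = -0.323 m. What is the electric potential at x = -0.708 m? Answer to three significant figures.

Electric potential is a scalar, so the contributions from each charge add algebraically: V = Σ kqᵢ/rᵢ.
Distances from the field point to each charge: r₁ = 1.03 m, r₂ = 0.672 m, r₃ = 0.385 m.
V = k[(5.04×10⁻⁶)/(1.03) + (7.90×10⁻⁶)/(0.672) + (1.20×10⁻⁶)/(0.385)] = 1.78×10⁵ V.

1.78×10⁵ V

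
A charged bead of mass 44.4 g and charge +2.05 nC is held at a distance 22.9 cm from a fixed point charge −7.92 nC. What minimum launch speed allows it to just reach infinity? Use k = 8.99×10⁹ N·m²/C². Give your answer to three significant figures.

5.36×10⁻³ m/s

To just escape, total mechanical energy must reach zero at infinity: ½mv²_min + U = 0, so ½mv²_min = −U = |kQq|/r.
|U| = |kQq|/r = (8.99×10⁹ N·m²/C²)(7.92×10⁻⁹)(2.05×10⁻⁹)/(0.229) = 6.37×10⁻⁷ J.
v_min = √(2|U|/m) = √(2·6.37×10⁻⁷/0.0444) = 5.36×10⁻³ m/s.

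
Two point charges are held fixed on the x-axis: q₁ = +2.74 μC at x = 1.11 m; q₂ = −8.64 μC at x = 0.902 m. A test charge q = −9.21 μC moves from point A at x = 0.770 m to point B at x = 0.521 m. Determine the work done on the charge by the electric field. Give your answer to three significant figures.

The work done by the electric force is W_field = −ΔU = −q(V_B − V_A) = q(V_A − V_B).
At A: distances to the source charges are 0.340 m, 0.132 m; V_A = Σ kqᵢ/rᵢ = -5.16×10⁵ V.
At B: distances to the source charges are 0.589 m, 0.381 m; V_B = Σ kqᵢ/rᵢ = -1.62×10⁵ V.
ΔV = V_B − V_A = 3.54×10⁵ V.
W_field = −qΔV = −(-9.21×10⁻⁶ C)(3.54×10⁵ V) = 3.26 J.

3.26 J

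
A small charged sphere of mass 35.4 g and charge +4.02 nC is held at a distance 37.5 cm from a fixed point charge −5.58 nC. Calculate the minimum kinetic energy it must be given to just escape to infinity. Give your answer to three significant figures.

To just escape, total mechanical energy must reach zero at infinity: ½mv²_min + U = 0, so ½mv²_min = −U = |kQq|/r.
|U| = |kQq|/r = (8.99×10⁹ N·m²/C²)(5.58×10⁻⁹)(4.02×10⁻⁹)/(0.375) = 5.38×10⁻⁷ J.

5.38×10⁻⁷ J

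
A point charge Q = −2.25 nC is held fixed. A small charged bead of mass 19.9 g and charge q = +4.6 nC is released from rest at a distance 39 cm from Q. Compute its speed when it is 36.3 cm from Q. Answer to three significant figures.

Only the electrostatic force acts, so mechanical energy is conserved: ½mv² = U₁ − U₂ = kQq(1/r₁ − 1/r₂).
U₁ − U₂ = (8.99×10⁹ N·m²/C²)(-2.25×10⁻⁹ C)(4.60×10⁻⁹ C)(1/0.390 − 1/0.363) = 1.77×10⁻⁸ J.
v = √(2·1.77×10⁻⁸/0.0199) = 1.34×10⁻³ m/s.

1.34×10⁻³ m/s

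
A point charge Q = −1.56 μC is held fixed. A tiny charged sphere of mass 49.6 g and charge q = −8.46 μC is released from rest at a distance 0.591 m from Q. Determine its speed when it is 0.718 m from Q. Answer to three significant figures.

Only the electrostatic force acts, so mechanical energy is conserved: ½mv² = U₁ − U₂ = kQq(1/r₁ − 1/r₂).
U₁ − U₂ = (8.99×10⁹ N·m²/C²)(-1.56×10⁻⁶ C)(-8.46×10⁻⁶ C)(1/0.591 − 1/0.718) = 0.0355 J.
v = √(2·0.0355/0.0496) = 1.20 m/s.

1.20 m/s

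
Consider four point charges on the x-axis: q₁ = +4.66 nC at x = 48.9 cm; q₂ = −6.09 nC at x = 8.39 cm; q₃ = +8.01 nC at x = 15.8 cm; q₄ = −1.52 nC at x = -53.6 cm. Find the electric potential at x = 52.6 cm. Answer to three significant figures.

1190 V

The total potential is the scalar sum of each charge's contribution, V = Σ kqᵢ/rᵢ.
Distances from the field point to each charge: r₁ = 0.0370 m, r₂ = 0.442 m, r₃ = 0.368 m, r₄ = 1.06 m.
V = k[(4.66×10⁻⁹)/(0.0370) + (-6.09×10⁻⁹)/(0.442) + (8.01×10⁻⁹)/(0.368) + (-1.52×10⁻⁹)/(1.06)] = 1190 V.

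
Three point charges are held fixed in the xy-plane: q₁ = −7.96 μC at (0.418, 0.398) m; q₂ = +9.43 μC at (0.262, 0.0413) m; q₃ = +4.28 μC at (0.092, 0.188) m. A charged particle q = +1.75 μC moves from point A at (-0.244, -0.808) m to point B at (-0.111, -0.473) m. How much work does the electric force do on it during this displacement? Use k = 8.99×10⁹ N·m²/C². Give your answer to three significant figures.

The work done by the electric force is W_field = −ΔU = −q(V_B − V_A) = q(V_A − V_B).
At A: distances to the source charges are 1.38 m, 0.989 m, 1.05 m; V_A = Σ kqᵢ/rᵢ = 7.03×10⁴ V.
At B: distances to the source charges are 1.02 m, 0.635 m, 0.691 m; V_B = Σ kqᵢ/rᵢ = 1.19×10⁵ V.
ΔV = V_B − V_A = 4.85×10⁴ V.
W_field = −qΔV = −(1.75×10⁻⁶ C)(4.85×10⁴ V) = -0.0849 J.

-0.0849 J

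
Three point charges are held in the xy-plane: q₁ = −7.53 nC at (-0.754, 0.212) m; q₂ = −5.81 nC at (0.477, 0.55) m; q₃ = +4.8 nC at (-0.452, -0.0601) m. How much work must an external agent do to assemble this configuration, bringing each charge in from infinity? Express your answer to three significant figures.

-7.17×10⁻⁷ J

The work to assemble the configuration equals its total potential energy, U = Σ kqᵢqⱼ/rᵢⱼ over all pairs.
Pair separations: r₁₂ = 1.28 m, r₁₃ = 0.407 m, r₂₃ = 1.11 m.
U = (3.08×10⁻⁷) + (-7.99×10⁻⁷) + (-2.26×10⁻⁷) = -7.17×10⁻⁷ J.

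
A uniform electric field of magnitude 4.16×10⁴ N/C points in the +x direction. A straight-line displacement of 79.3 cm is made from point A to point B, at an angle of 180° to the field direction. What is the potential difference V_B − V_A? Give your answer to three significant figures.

3.30×10⁴ V

Only the component of displacement along E changes the potential: ΔV = −E·d·cosθ.
ΔV = −(4.16×10⁴ V/m)(0.793 m)cos180° = 3.30×10⁴ V.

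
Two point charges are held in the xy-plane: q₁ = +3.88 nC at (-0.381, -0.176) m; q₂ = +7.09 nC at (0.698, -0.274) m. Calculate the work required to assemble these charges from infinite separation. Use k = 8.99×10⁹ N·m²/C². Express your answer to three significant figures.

The work to assemble the configuration equals its total potential energy, U = Σ kqᵢqⱼ/rᵢⱼ over all pairs.
Pair separations: r₁₂ = 1.08 m.
U = (2.28×10⁻⁷) = 2.28×10⁻⁷ J.

2.28×10⁻⁷ J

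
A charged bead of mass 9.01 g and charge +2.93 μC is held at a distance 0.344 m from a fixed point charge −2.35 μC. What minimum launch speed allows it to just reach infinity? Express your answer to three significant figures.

To just escape, total mechanical energy must reach zero at infinity: ½mv²_min + U = 0, so ½mv²_min = −U = |kQq|/r.
|U| = |kQq|/r = (8.99×10⁹ N·m²/C²)(2.35×10⁻⁶)(2.93×10⁻⁶)/(0.344) = 0.180 J.
v_min = √(2|U|/m) = √(2·0.180/9.01×10⁻³) = 6.32 m/s.

6.32 m/s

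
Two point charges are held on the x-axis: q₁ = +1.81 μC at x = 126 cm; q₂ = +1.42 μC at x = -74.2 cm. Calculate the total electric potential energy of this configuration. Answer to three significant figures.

The work to assemble the configuration equals its total potential energy, U = Σ kqᵢqⱼ/rᵢⱼ over all pairs.
Pair separations: r₁₂ = 2.00 m.
U = (0.0115) = 0.0115 J.

0.0115 J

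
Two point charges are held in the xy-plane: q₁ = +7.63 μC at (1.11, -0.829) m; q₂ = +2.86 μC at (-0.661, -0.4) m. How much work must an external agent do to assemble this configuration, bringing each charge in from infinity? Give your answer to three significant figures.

0.108 J

The assembly work is the sum of pairwise potential energies, U = Σ_{i<j} kqᵢqⱼ/rᵢⱼ.
Pair separations: r₁₂ = 1.82 m.
U = (0.108) = 0.108 J.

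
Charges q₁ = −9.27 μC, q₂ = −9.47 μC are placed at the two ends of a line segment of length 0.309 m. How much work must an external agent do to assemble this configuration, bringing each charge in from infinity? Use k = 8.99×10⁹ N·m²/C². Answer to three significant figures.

2.55 J

The assembly work is the sum of pairwise potential energies, U = Σ_{i<j} kqᵢqⱼ/rᵢⱼ.
The separation is r = 0.309 m.
U = (2.55) = 2.55 J.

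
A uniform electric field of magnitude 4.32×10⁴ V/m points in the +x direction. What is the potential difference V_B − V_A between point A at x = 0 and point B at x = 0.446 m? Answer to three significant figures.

-1.93×10⁴ V

In a uniform field, potential decreases in the direction of E: V_B − V_A = −E·Δx.
V_B − V_A = −(4.32×10⁴ V/m)(0.446 m) = -1.93×10⁴ V.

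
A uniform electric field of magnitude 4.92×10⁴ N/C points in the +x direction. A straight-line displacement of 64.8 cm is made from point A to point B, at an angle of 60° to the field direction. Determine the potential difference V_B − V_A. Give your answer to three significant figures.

-1.59×10⁴ V

Only the component of displacement along E changes the potential: ΔV = −E·d·cosθ.
ΔV = −(4.92×10⁴ V/m)(0.648 m)cos60° = -1.59×10⁴ V.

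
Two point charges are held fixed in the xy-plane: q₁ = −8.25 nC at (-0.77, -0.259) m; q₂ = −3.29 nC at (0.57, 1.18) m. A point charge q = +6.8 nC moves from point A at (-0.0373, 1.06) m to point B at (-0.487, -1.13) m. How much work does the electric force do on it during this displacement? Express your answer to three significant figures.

The work done by the electric force is W_field = −ΔU = −q(V_B − V_A) = q(V_A − V_B).
At A: distances to the source charges are 1.51 m, 0.619 m; V_A = Σ kqᵢ/rᵢ = -96.9 V.
At B: distances to the source charges are 0.916 m, 2.54 m; V_B = Σ kqᵢ/rᵢ = -92.6 V.
ΔV = V_B − V_A = 4.31 V.
W_field = −qΔV = −(6.80×10⁻⁹ C)(4.31 V) = -2.93×10⁻⁸ J.

-2.93×10⁻⁸ J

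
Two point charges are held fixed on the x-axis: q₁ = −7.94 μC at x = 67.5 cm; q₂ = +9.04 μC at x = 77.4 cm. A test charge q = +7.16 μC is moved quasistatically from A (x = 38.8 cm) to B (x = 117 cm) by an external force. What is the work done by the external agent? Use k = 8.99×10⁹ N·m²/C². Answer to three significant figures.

0.710 J

For quasistatic motion the external work equals the change in potential energy: W_ext = qΔV = q(V_B − V_A).
At A: distances to the source charges are 0.287 m, 0.386 m; V_A = Σ kqᵢ/rᵢ = -3.82×10⁴ V.
At B: distances to the source charges are 0.495 m, 0.396 m; V_B = Σ kqᵢ/rᵢ = 6.10×10⁴ V.
ΔV = V_B − V_A = 9.92×10⁴ V.
W_ext = qΔV = (7.16×10⁻⁶ C)(9.92×10⁴ V) = 0.710 J.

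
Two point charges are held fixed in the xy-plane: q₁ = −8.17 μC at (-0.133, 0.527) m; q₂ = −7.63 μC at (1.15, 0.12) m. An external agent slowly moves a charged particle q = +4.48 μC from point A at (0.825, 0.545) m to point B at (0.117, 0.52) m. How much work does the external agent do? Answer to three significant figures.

For quasistatic motion the external work equals the change in potential energy: W_ext = qΔV = q(V_B − V_A).
At A: distances to the source charges are 0.958 m, 0.535 m; V_A = Σ kqᵢ/rᵢ = -2.05×10⁵ V.
At B: distances to the source charges are 0.250 m, 1.11 m; V_B = Σ kqᵢ/rᵢ = -3.56×10⁵ V.
ΔV = V_B − V_A = -1.51×10⁵ V.
W_ext = qΔV = (4.48×10⁻⁶ C)(-1.51×10⁵ V) = -0.675 J.

-0.675 J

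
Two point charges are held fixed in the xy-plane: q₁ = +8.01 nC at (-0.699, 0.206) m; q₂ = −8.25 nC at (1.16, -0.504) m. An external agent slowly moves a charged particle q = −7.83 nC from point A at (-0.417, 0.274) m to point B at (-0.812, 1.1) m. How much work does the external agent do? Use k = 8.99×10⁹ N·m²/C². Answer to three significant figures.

1.22×10⁻⁶ J

For quasistatic motion the external work equals the change in potential energy: W_ext = qΔV = q(V_B − V_A).
At A: distances to the source charges are 0.290 m, 1.76 m; V_A = Σ kqᵢ/rᵢ = 206 V.
At B: distances to the source charges are 0.901 m, 2.54 m; V_B = Σ kqᵢ/rᵢ = 50.7 V.
ΔV = V_B − V_A = -155 V.
W_ext = qΔV = (-7.83×10⁻⁹ C)(-155 V) = 1.22×10⁻⁶ J.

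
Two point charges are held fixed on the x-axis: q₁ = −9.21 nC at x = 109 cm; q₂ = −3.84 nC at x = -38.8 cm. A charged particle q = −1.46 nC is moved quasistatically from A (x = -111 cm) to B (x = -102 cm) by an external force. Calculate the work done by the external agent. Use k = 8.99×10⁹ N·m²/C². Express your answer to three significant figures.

1.23×10⁻⁸ J

For quasistatic motion the external work equals the change in potential energy: W_ext = qΔV = q(V_B − V_A).
At A: distances to the source charges are 2.20 m, 0.722 m; V_A = Σ kqᵢ/rᵢ = -85.4 V.
At B: distances to the source charges are 2.11 m, 0.632 m; V_B = Σ kqᵢ/rᵢ = -93.9 V.
ΔV = V_B − V_A = -8.41 V.
W_ext = qΔV = (-1.46×10⁻⁹ C)(-8.41 V) = 1.23×10⁻⁸ J.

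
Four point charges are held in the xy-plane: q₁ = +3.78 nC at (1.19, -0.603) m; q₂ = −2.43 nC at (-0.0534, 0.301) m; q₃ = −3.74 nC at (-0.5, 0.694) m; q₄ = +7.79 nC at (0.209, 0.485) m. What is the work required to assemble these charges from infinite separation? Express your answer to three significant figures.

The assembly work is the sum of pairwise potential energies, U = Σ_{i<j} kqᵢqⱼ/rᵢⱼ.
Pair separations: r₁₂ = 1.54 m, r₁₃ = 2.13 m, r₁₄ = 1.46 m, r₂₃ = 0.595 m, r₂₄ = 0.320 m, r₃₄ = 0.739 m.
Summing all 6 pair terms gives U = -6.81×10⁻⁷ J.

-6.81×10⁻⁷ J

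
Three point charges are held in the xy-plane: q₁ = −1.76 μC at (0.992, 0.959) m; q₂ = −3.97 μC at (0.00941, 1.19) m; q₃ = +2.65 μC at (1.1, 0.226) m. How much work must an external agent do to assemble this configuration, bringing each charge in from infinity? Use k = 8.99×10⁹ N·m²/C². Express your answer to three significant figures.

The assembly work is the sum of pairwise potential energies, U = Σ_{i<j} kqᵢqⱼ/rᵢⱼ.
Pair separations: r₁₂ = 1.01 m, r₁₃ = 0.741 m, r₂₃ = 1.46 m.
U = (0.0622) + (-0.0566) + (-0.0650) = -0.0593 J.

-0.0593 J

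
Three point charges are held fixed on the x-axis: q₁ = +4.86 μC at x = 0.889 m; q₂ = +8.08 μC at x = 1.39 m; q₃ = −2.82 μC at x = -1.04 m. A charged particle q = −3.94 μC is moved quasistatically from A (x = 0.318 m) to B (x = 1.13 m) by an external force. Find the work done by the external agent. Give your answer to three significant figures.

-1.27 J

For quasistatic motion the external work equals the change in potential energy: W_ext = qΔV = q(V_B − V_A).
At A: distances to the source charges are 0.571 m, 1.07 m, 1.36 m; V_A = Σ kqᵢ/rᵢ = 1.26×10⁵ V.
At B: distances to the source charges are 0.241 m, 0.260 m, 2.17 m; V_B = Σ kqᵢ/rᵢ = 4.49×10⁵ V.
ΔV = V_B − V_A = 3.23×10⁵ V.
W_ext = qΔV = (-3.94×10⁻⁶ C)(3.23×10⁵ V) = -1.27 J.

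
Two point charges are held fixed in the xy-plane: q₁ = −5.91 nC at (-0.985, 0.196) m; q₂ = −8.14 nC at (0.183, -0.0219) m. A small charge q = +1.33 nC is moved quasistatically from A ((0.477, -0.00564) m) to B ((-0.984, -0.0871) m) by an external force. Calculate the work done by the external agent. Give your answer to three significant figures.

For quasistatic motion the external work equals the change in potential energy: W_ext = qΔV = q(V_B − V_A).
At A: distances to the source charges are 1.48 m, 0.294 m; V_A = Σ kqᵢ/rᵢ = -285 V.
At B: distances to the source charges are 0.283 m, 1.17 m; V_B = Σ kqᵢ/rᵢ = -250 V.
ΔV = V_B − V_A = 34.2 V.
W_ext = qΔV = (1.33×10⁻⁹ C)(34.2 V) = 4.55×10⁻⁸ J.

4.55×10⁻⁸ J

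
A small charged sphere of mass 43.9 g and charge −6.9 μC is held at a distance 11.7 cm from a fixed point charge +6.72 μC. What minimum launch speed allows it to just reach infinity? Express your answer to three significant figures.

To just escape, total mechanical energy must reach zero at infinity: ½mv²_min + U = 0, so ½mv²_min = −U = |kQq|/r.
|U| = |kQq|/r = (8.99×10⁹ N·m²/C²)(6.72×10⁻⁶)(6.90×10⁻⁶)/(0.117) = 3.56 J.
v_min = √(2|U|/m) = √(2·3.56/0.0439) = 12.7 m/s.

12.7 m/s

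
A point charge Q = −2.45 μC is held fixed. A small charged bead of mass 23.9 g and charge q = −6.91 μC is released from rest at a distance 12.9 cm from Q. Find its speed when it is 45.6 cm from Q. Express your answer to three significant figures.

Only the electrostatic force acts, so mechanical energy is conserved: ½mv² = U₁ − U₂ = kQq(1/r₁ − 1/r₂).
U₁ − U₂ = (8.99×10⁹ N·m²/C²)(-2.45×10⁻⁶ C)(-6.91×10⁻⁶ C)(1/0.129 − 1/0.456) = 0.846 J.
v = √(2·0.846/0.0239) = 8.41 m/s.

8.41 m/s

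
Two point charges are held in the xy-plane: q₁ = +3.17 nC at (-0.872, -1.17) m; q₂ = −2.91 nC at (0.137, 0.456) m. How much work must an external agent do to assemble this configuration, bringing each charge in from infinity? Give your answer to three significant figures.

The work to assemble the configuration equals its total potential energy, U = Σ kqᵢqⱼ/rᵢⱼ over all pairs.
Pair separations: r₁₂ = 1.91 m.
U = (-4.33×10⁻⁸) = -4.33×10⁻⁸ J.

-4.33×10⁻⁸ J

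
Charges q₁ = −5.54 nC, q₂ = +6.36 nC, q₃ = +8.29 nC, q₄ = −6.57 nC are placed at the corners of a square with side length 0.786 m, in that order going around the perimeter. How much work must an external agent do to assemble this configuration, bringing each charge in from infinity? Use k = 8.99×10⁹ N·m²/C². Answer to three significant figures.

-7.16×10⁻⁷ J

The work to assemble the configuration equals its total potential energy, U = Σ kqᵢqⱼ/rᵢⱼ over all pairs.
The four side pairs have separation 0.786 m and the two diagonal pairs 1.11 m.
Summing all 6 pair terms gives U = -7.16×10⁻⁷ J.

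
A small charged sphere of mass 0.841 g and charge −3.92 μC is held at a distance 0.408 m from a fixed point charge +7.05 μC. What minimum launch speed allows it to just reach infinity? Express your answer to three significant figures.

To just escape, total mechanical energy must reach zero at infinity: ½mv²_min + U = 0, so ½mv²_min = −U = |kQq|/r.
|U| = |kQq|/r = (8.99×10⁹ N·m²/C²)(7.05×10⁻⁶)(3.92×10⁻⁶)/(0.408) = 0.609 J.
v_min = √(2|U|/m) = √(2·0.609/8.41×10⁻⁴) = 38.1 m/s.

38.1 m/s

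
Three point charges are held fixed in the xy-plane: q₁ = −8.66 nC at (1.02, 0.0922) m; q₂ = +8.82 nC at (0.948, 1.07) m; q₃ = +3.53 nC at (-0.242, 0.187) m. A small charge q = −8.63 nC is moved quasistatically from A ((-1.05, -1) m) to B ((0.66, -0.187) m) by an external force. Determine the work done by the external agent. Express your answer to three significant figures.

For quasistatic motion the external work equals the change in potential energy: W_ext = qΔV = q(V_B − V_A).
At A: distances to the source charges are 2.34 m, 2.88 m, 1.44 m; V_A = Σ kqᵢ/rᵢ = 16.4 V.
At B: distances to the source charges are 0.456 m, 1.29 m, 0.976 m; V_B = Σ kqᵢ/rᵢ = -76.9 V.
ΔV = V_B − V_A = -93.3 V.
W_ext = qΔV = (-8.63×10⁻⁹ C)(-93.3 V) = 8.05×10⁻⁷ J.

8.05×10⁻⁷ J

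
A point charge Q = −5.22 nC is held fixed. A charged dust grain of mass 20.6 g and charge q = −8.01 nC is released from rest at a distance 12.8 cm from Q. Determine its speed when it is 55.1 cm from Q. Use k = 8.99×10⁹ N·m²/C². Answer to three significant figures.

Only the electrostatic force acts, so mechanical energy is conserved: ½mv² = U₁ − U₂ = kQq(1/r₁ − 1/r₂).
U₁ − U₂ = (8.99×10⁹ N·m²/C²)(-5.22×10⁻⁹ C)(-8.01×10⁻⁹ C)(1/0.128 − 1/0.551) = 2.25×10⁻⁶ J.
v = √(2·2.25×10⁻⁶/0.0206) = 0.0148 m/s.

0.0148 m/s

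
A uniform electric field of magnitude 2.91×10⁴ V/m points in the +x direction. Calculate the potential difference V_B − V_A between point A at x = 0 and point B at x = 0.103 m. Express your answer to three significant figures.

In a uniform field, potential decreases in the direction of E: V_B − V_A = −E·Δx.
V_B − V_A = −(2.91×10⁴ V/m)(0.103 m) = -3000 V.

-3000 V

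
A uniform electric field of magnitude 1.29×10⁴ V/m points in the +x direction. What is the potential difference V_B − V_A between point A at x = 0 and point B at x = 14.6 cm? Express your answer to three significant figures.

-1880 V

In a uniform field, potential decreases in the direction of E: V_B − V_A = −E·Δx.
V_B − V_A = −(1.29×10⁴ V/m)(0.146 m) = -1880 V.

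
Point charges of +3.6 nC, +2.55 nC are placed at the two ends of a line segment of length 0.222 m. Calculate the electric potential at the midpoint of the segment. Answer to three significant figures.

498 V

Electric potential is a scalar, so the contributions from each charge add algebraically: V = Σ kqᵢ/rᵢ.
Each charge is 0.111 m from the midpoint.
V = k[(3.60×10⁻⁹)/(0.111) + (2.55×10⁻⁹)/(0.111)] = 498 V.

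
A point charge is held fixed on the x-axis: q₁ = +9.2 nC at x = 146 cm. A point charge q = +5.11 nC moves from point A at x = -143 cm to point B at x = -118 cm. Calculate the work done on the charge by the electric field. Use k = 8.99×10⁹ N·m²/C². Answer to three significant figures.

The work done by the electric force is W_field = −ΔU = −q(V_B − V_A) = q(V_A − V_B).
At A: distance to the source charge is 2.89 m; V_A = kq₁/r = 28.6 V.
At B: distance to the source charge is 2.64 m; V_B = kq₁/r = 31.3 V.
ΔV = V_B − V_A = 2.71 V.
W_field = −qΔV = −(5.11×10⁻⁹ C)(2.71 V) = -1.38×10⁻⁸ J.

-1.38×10⁻⁸ J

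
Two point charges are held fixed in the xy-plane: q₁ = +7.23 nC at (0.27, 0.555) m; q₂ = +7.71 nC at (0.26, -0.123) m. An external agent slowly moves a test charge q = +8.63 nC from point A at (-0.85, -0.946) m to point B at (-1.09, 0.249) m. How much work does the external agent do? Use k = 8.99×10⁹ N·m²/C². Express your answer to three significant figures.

For quasistatic motion the external work equals the change in potential energy: W_ext = qΔV = q(V_B − V_A).
At A: distances to the source charges are 1.87 m, 1.38 m; V_A = Σ kqᵢ/rᵢ = 84.9 V.
At B: distances to the source charges are 1.39 m, 1.40 m; V_B = Σ kqᵢ/rᵢ = 96.1 V.
ΔV = V_B − V_A = 11.3 V.
W_ext = qΔV = (8.63×10⁻⁹ C)(11.3 V) = 9.72×10⁻⁸ J.

9.72×10⁻⁸ J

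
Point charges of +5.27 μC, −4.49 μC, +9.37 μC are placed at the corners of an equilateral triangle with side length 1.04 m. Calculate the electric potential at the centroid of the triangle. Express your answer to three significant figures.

1.52×10⁵ V

The total potential is the scalar sum of each charge's contribution, V = Σ kqᵢ/rᵢ.
The distance from each vertex to the centroid is a/√3 = 0.600 m.
V = k[(5.27×10⁻⁶)/(0.600) + (-4.49×10⁻⁶)/(0.600) + (9.37×10⁻⁶)/(0.600)] = 1.52×10⁵ V.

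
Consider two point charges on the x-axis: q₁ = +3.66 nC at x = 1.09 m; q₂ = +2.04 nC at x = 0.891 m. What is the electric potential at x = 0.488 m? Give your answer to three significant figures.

100 V

Electric potential is a scalar, so the contributions from each charge add algebraically: V = Σ kqᵢ/rᵢ.
Distances from the field point to each charge: r₁ = 0.602 m, r₂ = 0.403 m.
V = k[(3.66×10⁻⁹)/(0.602) + (2.04×10⁻⁹)/(0.403)] = 100 V.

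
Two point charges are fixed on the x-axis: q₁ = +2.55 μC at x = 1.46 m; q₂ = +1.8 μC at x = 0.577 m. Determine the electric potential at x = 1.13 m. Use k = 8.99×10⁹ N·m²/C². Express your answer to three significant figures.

9.87×10⁴ V

The total potential is the scalar sum of each charge's contribution, V = Σ kqᵢ/rᵢ.
Distances from the field point to each charge: r₁ = 0.330 m, r₂ = 0.553 m.
V = k[(2.55×10⁻⁶)/(0.330) + (1.80×10⁻⁶)/(0.553)] = 9.87×10⁴ V.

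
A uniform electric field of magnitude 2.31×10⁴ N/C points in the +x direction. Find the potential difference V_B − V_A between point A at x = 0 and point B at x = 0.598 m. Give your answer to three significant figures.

-1.38×10⁴ V

In a uniform field, potential decreases in the direction of E: V_B − V_A = −E·Δx.
V_B − V_A = −(2.31×10⁴ V/m)(0.598 m) = -1.38×10⁴ V.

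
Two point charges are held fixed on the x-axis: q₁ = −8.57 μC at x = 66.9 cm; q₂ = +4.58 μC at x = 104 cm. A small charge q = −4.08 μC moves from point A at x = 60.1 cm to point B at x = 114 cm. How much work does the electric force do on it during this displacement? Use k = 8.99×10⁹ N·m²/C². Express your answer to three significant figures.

The work done by the electric force is W_field = −ΔU = −q(V_B − V_A) = q(V_A − V_B).
At A: distances to the source charges are 0.0680 m, 0.439 m; V_A = Σ kqᵢ/rᵢ = -1.04×10⁶ V.
At B: distances to the source charges are 0.471 m, 0.100 m; V_B = Σ kqᵢ/rᵢ = 2.48×10⁵ V.
ΔV = V_B − V_A = 1.29×10⁶ V.
W_field = −qΔV = −(-4.08×10⁻⁶ C)(1.29×10⁶ V) = 5.25 J.

5.25 J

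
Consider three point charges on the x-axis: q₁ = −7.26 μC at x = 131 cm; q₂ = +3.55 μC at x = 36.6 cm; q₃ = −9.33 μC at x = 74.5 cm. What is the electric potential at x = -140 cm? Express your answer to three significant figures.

-4.51×10⁴ V

Electric potential is a scalar, so the contributions from each charge add algebraically: V = Σ kqᵢ/rᵢ.
Distances from the field point to each charge: r₁ = 2.71 m, r₂ = 1.77 m, r₃ = 2.15 m.
V = k[(-7.26×10⁻⁶)/(2.71) + (3.55×10⁻⁶)/(1.77) + (-9.33×10⁻⁶)/(2.15)] = -4.51×10⁴ V.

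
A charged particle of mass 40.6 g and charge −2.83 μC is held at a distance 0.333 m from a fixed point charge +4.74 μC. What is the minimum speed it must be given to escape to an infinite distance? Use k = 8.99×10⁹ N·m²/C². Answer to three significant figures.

To just escape, total mechanical energy must reach zero at infinity: ½mv²_min + U = 0, so ½mv²_min = −U = |kQq|/r.
|U| = |kQq|/r = (8.99×10⁹ N·m²/C²)(4.74×10⁻⁶)(2.83×10⁻⁶)/(0.333) = 0.362 J.
v_min = √(2|U|/m) = √(2·0.362/0.0406) = 4.22 m/s.

4.22 m/s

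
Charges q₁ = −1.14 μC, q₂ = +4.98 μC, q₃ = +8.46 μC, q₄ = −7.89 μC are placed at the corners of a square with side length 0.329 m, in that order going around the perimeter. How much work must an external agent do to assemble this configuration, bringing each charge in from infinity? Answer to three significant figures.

-1.53 J

The assembly work is the sum of pairwise potential energies, U = Σ_{i<j} kqᵢqⱼ/rᵢⱼ.
The four side pairs have separation 0.329 m and the two diagonal pairs 0.465 m.
Summing all 6 pair terms gives U = -1.53 J.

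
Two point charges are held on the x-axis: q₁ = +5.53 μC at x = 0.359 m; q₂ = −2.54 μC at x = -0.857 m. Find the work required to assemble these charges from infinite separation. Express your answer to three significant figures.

-0.104 J

The assembly work is the sum of pairwise potential energies, U = Σ_{i<j} kqᵢqⱼ/rᵢⱼ.
Pair separations: r₁₂ = 1.22 m.
U = (-0.104) = -0.104 J.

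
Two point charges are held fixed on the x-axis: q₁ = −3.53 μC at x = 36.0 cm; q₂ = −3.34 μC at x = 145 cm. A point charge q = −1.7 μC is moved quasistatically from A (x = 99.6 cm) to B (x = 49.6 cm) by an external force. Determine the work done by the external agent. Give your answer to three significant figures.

0.253 J

For quasistatic motion the external work equals the change in potential energy: W_ext = qΔV = q(V_B − V_A).
At A: distances to the source charges are 0.636 m, 0.454 m; V_A = Σ kqᵢ/rᵢ = -1.16×10⁵ V.
At B: distances to the source charges are 0.136 m, 0.954 m; V_B = Σ kqᵢ/rᵢ = -2.65×10⁵ V.
ΔV = V_B − V_A = -1.49×10⁵ V.
W_ext = qΔV = (-1.70×10⁻⁶ C)(-1.49×10⁵ V) = 0.253 J.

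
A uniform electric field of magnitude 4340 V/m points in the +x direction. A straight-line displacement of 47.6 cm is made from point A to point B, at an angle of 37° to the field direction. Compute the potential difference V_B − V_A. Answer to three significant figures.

Only the component of displacement along E changes the potential: ΔV = −E·d·cosθ.
ΔV = −(4340 V/m)(0.476 m)cos37° = -1650 V.

-1650 V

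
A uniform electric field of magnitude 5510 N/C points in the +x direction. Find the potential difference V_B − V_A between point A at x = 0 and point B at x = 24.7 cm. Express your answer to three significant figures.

-1360 V

In a uniform field, potential decreases in the direction of E: V_B − V_A = −E·Δx.
V_B − V_A = −(5510 V/m)(0.247 m) = -1360 V.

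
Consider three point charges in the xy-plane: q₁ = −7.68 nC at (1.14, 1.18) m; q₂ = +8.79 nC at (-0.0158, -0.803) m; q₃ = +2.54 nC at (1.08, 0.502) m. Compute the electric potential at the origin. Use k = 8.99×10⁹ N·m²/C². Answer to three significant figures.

75.5 V

Electric potential is a scalar, so the contributions from each charge add algebraically: V = Σ kqᵢ/rᵢ.
Distances from the field point to each charge: r₁ = 1.64 m, r₂ = 0.803 m, r₃ = 1.19 m.
V = k[(-7.68×10⁻⁹)/(1.64) + (8.79×10⁻⁹)/(0.803) + (2.54×10⁻⁹)/(1.19)] = 75.5 V.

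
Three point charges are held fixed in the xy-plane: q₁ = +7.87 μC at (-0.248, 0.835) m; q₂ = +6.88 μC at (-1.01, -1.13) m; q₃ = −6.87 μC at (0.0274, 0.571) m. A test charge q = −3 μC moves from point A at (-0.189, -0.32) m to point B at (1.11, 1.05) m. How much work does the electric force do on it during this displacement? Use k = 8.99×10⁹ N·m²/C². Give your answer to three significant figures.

The work done by the electric force is W_field = −ΔU = −q(V_B − V_A) = q(V_A − V_B).
At A: distances to the source charges are 1.16 m, 1.15 m, 0.917 m; V_A = Σ kqᵢ/rᵢ = 4.74×10⁴ V.
At B: distances to the source charges are 1.37 m, 3.04 m, 1.18 m; V_B = Σ kqᵢ/rᵢ = 1.96×10⁴ V.
ΔV = V_B − V_A = -2.78×10⁴ V.
W_field = −qΔV = −(-3.00×10⁻⁶ C)(-2.78×10⁴ V) = -0.0835 J.

-0.0835 J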